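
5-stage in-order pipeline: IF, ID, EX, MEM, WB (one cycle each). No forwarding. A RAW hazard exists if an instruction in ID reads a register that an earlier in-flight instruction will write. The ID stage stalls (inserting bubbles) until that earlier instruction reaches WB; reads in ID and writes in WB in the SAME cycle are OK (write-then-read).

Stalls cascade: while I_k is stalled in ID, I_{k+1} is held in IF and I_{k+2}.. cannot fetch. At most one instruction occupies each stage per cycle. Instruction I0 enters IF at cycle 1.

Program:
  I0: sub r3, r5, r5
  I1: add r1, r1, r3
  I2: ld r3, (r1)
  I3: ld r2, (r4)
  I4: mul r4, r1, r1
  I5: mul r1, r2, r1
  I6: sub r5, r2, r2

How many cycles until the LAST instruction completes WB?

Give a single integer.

I0 sub r3 <- r5,r5: IF@1 ID@2 stall=0 (-) EX@3 MEM@4 WB@5
I1 add r1 <- r1,r3: IF@2 ID@3 stall=2 (RAW on I0.r3 (WB@5)) EX@6 MEM@7 WB@8
I2 ld r3 <- r1: IF@3 ID@6 stall=2 (RAW on I1.r1 (WB@8)) EX@9 MEM@10 WB@11
I3 ld r2 <- r4: IF@6 ID@9 stall=0 (-) EX@10 MEM@11 WB@12
I4 mul r4 <- r1,r1: IF@9 ID@10 stall=0 (-) EX@11 MEM@12 WB@13
I5 mul r1 <- r2,r1: IF@10 ID@11 stall=1 (RAW on I3.r2 (WB@12)) EX@13 MEM@14 WB@15
I6 sub r5 <- r2,r2: IF@11 ID@13 stall=0 (-) EX@14 MEM@15 WB@16

Answer: 16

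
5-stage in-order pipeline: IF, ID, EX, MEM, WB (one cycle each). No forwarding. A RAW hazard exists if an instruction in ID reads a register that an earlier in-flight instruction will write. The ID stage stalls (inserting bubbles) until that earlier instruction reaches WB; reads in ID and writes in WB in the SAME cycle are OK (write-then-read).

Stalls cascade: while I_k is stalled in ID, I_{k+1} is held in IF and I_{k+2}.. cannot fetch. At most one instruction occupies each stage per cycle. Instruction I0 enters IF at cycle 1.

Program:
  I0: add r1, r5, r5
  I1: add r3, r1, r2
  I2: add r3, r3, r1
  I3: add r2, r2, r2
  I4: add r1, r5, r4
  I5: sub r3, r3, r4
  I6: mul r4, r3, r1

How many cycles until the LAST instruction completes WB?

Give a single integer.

I0 add r1 <- r5,r5: IF@1 ID@2 stall=0 (-) EX@3 MEM@4 WB@5
I1 add r3 <- r1,r2: IF@2 ID@3 stall=2 (RAW on I0.r1 (WB@5)) EX@6 MEM@7 WB@8
I2 add r3 <- r3,r1: IF@3 ID@6 stall=2 (RAW on I1.r3 (WB@8)) EX@9 MEM@10 WB@11
I3 add r2 <- r2,r2: IF@6 ID@9 stall=0 (-) EX@10 MEM@11 WB@12
I4 add r1 <- r5,r4: IF@9 ID@10 stall=0 (-) EX@11 MEM@12 WB@13
I5 sub r3 <- r3,r4: IF@10 ID@11 stall=0 (-) EX@12 MEM@13 WB@14
I6 mul r4 <- r3,r1: IF@11 ID@12 stall=2 (RAW on I5.r3 (WB@14)) EX@15 MEM@16 WB@17

Answer: 17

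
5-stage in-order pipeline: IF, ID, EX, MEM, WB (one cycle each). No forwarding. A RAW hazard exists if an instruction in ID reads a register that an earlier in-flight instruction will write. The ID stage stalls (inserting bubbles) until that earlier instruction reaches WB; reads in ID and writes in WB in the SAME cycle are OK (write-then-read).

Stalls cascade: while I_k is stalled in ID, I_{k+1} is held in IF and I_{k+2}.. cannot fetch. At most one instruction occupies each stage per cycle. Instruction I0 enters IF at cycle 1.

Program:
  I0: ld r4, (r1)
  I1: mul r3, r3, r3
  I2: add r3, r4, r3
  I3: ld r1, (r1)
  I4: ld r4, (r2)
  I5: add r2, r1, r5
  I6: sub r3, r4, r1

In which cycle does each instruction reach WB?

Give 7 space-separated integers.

Answer: 5 6 9 10 11 13 14

Derivation:
I0 ld r4 <- r1: IF@1 ID@2 stall=0 (-) EX@3 MEM@4 WB@5
I1 mul r3 <- r3,r3: IF@2 ID@3 stall=0 (-) EX@4 MEM@5 WB@6
I2 add r3 <- r4,r3: IF@3 ID@4 stall=2 (RAW on I1.r3 (WB@6)) EX@7 MEM@8 WB@9
I3 ld r1 <- r1: IF@4 ID@7 stall=0 (-) EX@8 MEM@9 WB@10
I4 ld r4 <- r2: IF@7 ID@8 stall=0 (-) EX@9 MEM@10 WB@11
I5 add r2 <- r1,r5: IF@8 ID@9 stall=1 (RAW on I3.r1 (WB@10)) EX@11 MEM@12 WB@13
I6 sub r3 <- r4,r1: IF@9 ID@11 stall=0 (-) EX@12 MEM@13 WB@14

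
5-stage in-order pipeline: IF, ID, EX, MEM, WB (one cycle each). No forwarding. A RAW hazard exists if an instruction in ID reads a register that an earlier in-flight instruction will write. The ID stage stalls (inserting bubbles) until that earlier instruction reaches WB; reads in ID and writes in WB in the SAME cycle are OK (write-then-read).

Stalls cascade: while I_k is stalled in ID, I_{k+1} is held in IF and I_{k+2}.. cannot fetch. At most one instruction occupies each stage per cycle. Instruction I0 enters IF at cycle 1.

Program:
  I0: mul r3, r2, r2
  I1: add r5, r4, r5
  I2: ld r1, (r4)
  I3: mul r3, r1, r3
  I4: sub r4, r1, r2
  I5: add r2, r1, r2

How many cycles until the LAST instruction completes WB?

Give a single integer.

I0 mul r3 <- r2,r2: IF@1 ID@2 stall=0 (-) EX@3 MEM@4 WB@5
I1 add r5 <- r4,r5: IF@2 ID@3 stall=0 (-) EX@4 MEM@5 WB@6
I2 ld r1 <- r4: IF@3 ID@4 stall=0 (-) EX@5 MEM@6 WB@7
I3 mul r3 <- r1,r3: IF@4 ID@5 stall=2 (RAW on I2.r1 (WB@7)) EX@8 MEM@9 WB@10
I4 sub r4 <- r1,r2: IF@5 ID@8 stall=0 (-) EX@9 MEM@10 WB@11
I5 add r2 <- r1,r2: IF@8 ID@9 stall=0 (-) EX@10 MEM@11 WB@12

Answer: 12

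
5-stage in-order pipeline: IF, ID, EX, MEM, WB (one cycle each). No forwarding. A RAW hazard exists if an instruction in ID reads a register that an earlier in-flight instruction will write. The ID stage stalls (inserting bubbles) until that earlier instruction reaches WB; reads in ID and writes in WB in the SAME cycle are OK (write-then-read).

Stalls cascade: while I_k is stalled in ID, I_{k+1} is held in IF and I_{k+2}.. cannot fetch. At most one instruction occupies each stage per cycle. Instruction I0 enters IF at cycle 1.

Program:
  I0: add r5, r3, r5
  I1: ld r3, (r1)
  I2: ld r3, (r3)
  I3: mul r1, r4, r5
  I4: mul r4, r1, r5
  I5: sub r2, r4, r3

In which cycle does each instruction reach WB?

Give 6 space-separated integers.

Answer: 5 6 9 10 13 16

Derivation:
I0 add r5 <- r3,r5: IF@1 ID@2 stall=0 (-) EX@3 MEM@4 WB@5
I1 ld r3 <- r1: IF@2 ID@3 stall=0 (-) EX@4 MEM@5 WB@6
I2 ld r3 <- r3: IF@3 ID@4 stall=2 (RAW on I1.r3 (WB@6)) EX@7 MEM@8 WB@9
I3 mul r1 <- r4,r5: IF@4 ID@7 stall=0 (-) EX@8 MEM@9 WB@10
I4 mul r4 <- r1,r5: IF@7 ID@8 stall=2 (RAW on I3.r1 (WB@10)) EX@11 MEM@12 WB@13
I5 sub r2 <- r4,r3: IF@8 ID@11 stall=2 (RAW on I4.r4 (WB@13)) EX@14 MEM@15 WB@16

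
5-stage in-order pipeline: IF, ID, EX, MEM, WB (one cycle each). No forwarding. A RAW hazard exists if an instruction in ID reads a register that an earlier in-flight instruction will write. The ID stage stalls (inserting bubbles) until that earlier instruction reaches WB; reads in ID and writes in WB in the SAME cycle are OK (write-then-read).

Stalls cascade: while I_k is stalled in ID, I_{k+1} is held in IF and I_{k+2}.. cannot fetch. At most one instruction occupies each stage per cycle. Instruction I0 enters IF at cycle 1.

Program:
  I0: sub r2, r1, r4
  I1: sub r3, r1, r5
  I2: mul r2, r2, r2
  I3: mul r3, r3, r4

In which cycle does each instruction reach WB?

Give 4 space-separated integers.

I0 sub r2 <- r1,r4: IF@1 ID@2 stall=0 (-) EX@3 MEM@4 WB@5
I1 sub r3 <- r1,r5: IF@2 ID@3 stall=0 (-) EX@4 MEM@5 WB@6
I2 mul r2 <- r2,r2: IF@3 ID@4 stall=1 (RAW on I0.r2 (WB@5)) EX@6 MEM@7 WB@8
I3 mul r3 <- r3,r4: IF@4 ID@6 stall=0 (-) EX@7 MEM@8 WB@9

Answer: 5 6 8 9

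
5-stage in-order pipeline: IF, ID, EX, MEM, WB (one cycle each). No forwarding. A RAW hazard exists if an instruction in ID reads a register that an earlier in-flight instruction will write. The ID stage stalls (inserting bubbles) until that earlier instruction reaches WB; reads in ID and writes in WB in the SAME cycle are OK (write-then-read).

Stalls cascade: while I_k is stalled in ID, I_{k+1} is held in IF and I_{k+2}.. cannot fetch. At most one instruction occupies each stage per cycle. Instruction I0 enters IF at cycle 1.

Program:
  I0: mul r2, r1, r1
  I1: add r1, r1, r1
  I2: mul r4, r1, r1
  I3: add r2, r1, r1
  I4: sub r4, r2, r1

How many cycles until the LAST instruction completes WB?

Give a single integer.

Answer: 13

Derivation:
I0 mul r2 <- r1,r1: IF@1 ID@2 stall=0 (-) EX@3 MEM@4 WB@5
I1 add r1 <- r1,r1: IF@2 ID@3 stall=0 (-) EX@4 MEM@5 WB@6
I2 mul r4 <- r1,r1: IF@3 ID@4 stall=2 (RAW on I1.r1 (WB@6)) EX@7 MEM@8 WB@9
I3 add r2 <- r1,r1: IF@4 ID@7 stall=0 (-) EX@8 MEM@9 WB@10
I4 sub r4 <- r2,r1: IF@7 ID@8 stall=2 (RAW on I3.r2 (WB@10)) EX@11 MEM@12 WB@13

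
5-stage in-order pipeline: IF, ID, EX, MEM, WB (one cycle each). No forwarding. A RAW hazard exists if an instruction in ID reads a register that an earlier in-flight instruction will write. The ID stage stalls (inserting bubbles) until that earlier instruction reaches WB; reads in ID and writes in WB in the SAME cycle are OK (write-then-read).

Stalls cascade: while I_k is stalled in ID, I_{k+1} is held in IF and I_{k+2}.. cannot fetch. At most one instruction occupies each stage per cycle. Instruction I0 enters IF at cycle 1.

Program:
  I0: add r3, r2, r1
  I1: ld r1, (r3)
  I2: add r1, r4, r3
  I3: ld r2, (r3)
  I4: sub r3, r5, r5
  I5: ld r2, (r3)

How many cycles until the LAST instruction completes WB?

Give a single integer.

Answer: 14

Derivation:
I0 add r3 <- r2,r1: IF@1 ID@2 stall=0 (-) EX@3 MEM@4 WB@5
I1 ld r1 <- r3: IF@2 ID@3 stall=2 (RAW on I0.r3 (WB@5)) EX@6 MEM@7 WB@8
I2 add r1 <- r4,r3: IF@3 ID@6 stall=0 (-) EX@7 MEM@8 WB@9
I3 ld r2 <- r3: IF@6 ID@7 stall=0 (-) EX@8 MEM@9 WB@10
I4 sub r3 <- r5,r5: IF@7 ID@8 stall=0 (-) EX@9 MEM@10 WB@11
I5 ld r2 <- r3: IF@8 ID@9 stall=2 (RAW on I4.r3 (WB@11)) EX@12 MEM@13 WB@14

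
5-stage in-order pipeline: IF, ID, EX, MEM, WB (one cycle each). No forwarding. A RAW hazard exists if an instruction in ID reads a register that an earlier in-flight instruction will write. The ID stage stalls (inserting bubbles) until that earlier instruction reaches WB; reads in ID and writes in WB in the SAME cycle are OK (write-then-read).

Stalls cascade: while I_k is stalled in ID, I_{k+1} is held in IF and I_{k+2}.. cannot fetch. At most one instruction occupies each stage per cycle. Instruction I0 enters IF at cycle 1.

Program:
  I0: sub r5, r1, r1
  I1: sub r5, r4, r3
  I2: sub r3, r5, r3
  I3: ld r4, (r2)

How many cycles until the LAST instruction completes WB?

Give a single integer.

Answer: 10

Derivation:
I0 sub r5 <- r1,r1: IF@1 ID@2 stall=0 (-) EX@3 MEM@4 WB@5
I1 sub r5 <- r4,r3: IF@2 ID@3 stall=0 (-) EX@4 MEM@5 WB@6
I2 sub r3 <- r5,r3: IF@3 ID@4 stall=2 (RAW on I1.r5 (WB@6)) EX@7 MEM@8 WB@9
I3 ld r4 <- r2: IF@4 ID@7 stall=0 (-) EX@8 MEM@9 WB@10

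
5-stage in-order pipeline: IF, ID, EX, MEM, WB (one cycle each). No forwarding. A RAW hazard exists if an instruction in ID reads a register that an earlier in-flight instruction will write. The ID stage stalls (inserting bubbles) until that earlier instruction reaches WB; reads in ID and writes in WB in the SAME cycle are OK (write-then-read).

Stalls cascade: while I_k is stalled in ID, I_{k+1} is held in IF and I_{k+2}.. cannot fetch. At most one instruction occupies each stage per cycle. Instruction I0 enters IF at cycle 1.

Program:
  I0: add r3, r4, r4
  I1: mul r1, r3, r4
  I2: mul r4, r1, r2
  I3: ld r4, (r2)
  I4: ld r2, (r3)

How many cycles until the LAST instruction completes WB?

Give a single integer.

I0 add r3 <- r4,r4: IF@1 ID@2 stall=0 (-) EX@3 MEM@4 WB@5
I1 mul r1 <- r3,r4: IF@2 ID@3 stall=2 (RAW on I0.r3 (WB@5)) EX@6 MEM@7 WB@8
I2 mul r4 <- r1,r2: IF@3 ID@6 stall=2 (RAW on I1.r1 (WB@8)) EX@9 MEM@10 WB@11
I3 ld r4 <- r2: IF@6 ID@9 stall=0 (-) EX@10 MEM@11 WB@12
I4 ld r2 <- r3: IF@9 ID@10 stall=0 (-) EX@11 MEM@12 WB@13

Answer: 13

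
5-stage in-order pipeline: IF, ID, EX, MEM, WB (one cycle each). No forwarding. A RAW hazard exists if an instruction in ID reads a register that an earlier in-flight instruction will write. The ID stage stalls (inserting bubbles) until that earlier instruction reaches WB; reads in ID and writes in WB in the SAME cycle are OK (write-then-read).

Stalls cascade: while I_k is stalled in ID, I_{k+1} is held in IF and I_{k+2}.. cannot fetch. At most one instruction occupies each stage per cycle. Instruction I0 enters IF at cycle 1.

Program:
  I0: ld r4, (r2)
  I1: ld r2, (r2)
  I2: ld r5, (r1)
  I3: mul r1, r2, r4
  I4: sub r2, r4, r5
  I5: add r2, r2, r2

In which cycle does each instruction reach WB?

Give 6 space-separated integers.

I0 ld r4 <- r2: IF@1 ID@2 stall=0 (-) EX@3 MEM@4 WB@5
I1 ld r2 <- r2: IF@2 ID@3 stall=0 (-) EX@4 MEM@5 WB@6
I2 ld r5 <- r1: IF@3 ID@4 stall=0 (-) EX@5 MEM@6 WB@7
I3 mul r1 <- r2,r4: IF@4 ID@5 stall=1 (RAW on I1.r2 (WB@6)) EX@7 MEM@8 WB@9
I4 sub r2 <- r4,r5: IF@5 ID@7 stall=0 (-) EX@8 MEM@9 WB@10
I5 add r2 <- r2,r2: IF@7 ID@8 stall=2 (RAW on I4.r2 (WB@10)) EX@11 MEM@12 WB@13

Answer: 5 6 7 9 10 13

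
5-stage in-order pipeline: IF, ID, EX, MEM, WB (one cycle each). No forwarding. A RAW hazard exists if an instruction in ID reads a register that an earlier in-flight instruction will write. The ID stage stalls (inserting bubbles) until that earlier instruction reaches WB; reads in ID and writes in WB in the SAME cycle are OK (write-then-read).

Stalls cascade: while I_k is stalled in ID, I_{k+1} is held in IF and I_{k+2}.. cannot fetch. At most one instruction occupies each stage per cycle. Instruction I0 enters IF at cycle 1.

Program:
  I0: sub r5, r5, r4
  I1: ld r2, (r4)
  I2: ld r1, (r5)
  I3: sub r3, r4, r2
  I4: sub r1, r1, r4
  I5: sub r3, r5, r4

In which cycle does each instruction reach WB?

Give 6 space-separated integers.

I0 sub r5 <- r5,r4: IF@1 ID@2 stall=0 (-) EX@3 MEM@4 WB@5
I1 ld r2 <- r4: IF@2 ID@3 stall=0 (-) EX@4 MEM@5 WB@6
I2 ld r1 <- r5: IF@3 ID@4 stall=1 (RAW on I0.r5 (WB@5)) EX@6 MEM@7 WB@8
I3 sub r3 <- r4,r2: IF@4 ID@6 stall=0 (-) EX@7 MEM@8 WB@9
I4 sub r1 <- r1,r4: IF@6 ID@7 stall=1 (RAW on I2.r1 (WB@8)) EX@9 MEM@10 WB@11
I5 sub r3 <- r5,r4: IF@7 ID@9 stall=0 (-) EX@10 MEM@11 WB@12

Answer: 5 6 8 9 11 12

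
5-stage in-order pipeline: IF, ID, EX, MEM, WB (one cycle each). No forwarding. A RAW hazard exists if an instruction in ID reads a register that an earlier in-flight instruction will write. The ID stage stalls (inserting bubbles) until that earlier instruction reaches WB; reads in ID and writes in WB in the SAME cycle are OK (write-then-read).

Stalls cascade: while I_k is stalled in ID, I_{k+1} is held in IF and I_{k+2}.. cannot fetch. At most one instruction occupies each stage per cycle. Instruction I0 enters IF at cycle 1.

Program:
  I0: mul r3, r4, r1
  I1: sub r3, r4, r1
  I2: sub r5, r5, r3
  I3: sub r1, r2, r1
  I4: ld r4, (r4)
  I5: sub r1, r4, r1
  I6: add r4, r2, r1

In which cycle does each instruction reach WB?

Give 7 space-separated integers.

Answer: 5 6 9 10 11 14 17

Derivation:
I0 mul r3 <- r4,r1: IF@1 ID@2 stall=0 (-) EX@3 MEM@4 WB@5
I1 sub r3 <- r4,r1: IF@2 ID@3 stall=0 (-) EX@4 MEM@5 WB@6
I2 sub r5 <- r5,r3: IF@3 ID@4 stall=2 (RAW on I1.r3 (WB@6)) EX@7 MEM@8 WB@9
I3 sub r1 <- r2,r1: IF@4 ID@7 stall=0 (-) EX@8 MEM@9 WB@10
I4 ld r4 <- r4: IF@7 ID@8 stall=0 (-) EX@9 MEM@10 WB@11
I5 sub r1 <- r4,r1: IF@8 ID@9 stall=2 (RAW on I4.r4 (WB@11)) EX@12 MEM@13 WB@14
I6 add r4 <- r2,r1: IF@9 ID@12 stall=2 (RAW on I5.r1 (WB@14)) EX@15 MEM@16 WB@17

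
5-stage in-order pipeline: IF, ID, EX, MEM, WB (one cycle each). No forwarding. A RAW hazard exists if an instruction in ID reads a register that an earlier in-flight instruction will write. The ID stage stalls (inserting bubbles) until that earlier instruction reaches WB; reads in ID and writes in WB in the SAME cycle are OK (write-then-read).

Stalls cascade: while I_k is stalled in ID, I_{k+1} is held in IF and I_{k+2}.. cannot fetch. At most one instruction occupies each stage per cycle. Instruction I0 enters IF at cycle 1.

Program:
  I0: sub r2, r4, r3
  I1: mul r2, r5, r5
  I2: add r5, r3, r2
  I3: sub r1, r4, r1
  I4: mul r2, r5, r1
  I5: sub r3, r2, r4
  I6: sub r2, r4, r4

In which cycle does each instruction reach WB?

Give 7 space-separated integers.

Answer: 5 6 9 10 13 16 17

Derivation:
I0 sub r2 <- r4,r3: IF@1 ID@2 stall=0 (-) EX@3 MEM@4 WB@5
I1 mul r2 <- r5,r5: IF@2 ID@3 stall=0 (-) EX@4 MEM@5 WB@6
I2 add r5 <- r3,r2: IF@3 ID@4 stall=2 (RAW on I1.r2 (WB@6)) EX@7 MEM@8 WB@9
I3 sub r1 <- r4,r1: IF@4 ID@7 stall=0 (-) EX@8 MEM@9 WB@10
I4 mul r2 <- r5,r1: IF@7 ID@8 stall=2 (RAW on I3.r1 (WB@10)) EX@11 MEM@12 WB@13
I5 sub r3 <- r2,r4: IF@8 ID@11 stall=2 (RAW on I4.r2 (WB@13)) EX@14 MEM@15 WB@16
I6 sub r2 <- r4,r4: IF@11 ID@14 stall=0 (-) EX@15 MEM@16 WB@17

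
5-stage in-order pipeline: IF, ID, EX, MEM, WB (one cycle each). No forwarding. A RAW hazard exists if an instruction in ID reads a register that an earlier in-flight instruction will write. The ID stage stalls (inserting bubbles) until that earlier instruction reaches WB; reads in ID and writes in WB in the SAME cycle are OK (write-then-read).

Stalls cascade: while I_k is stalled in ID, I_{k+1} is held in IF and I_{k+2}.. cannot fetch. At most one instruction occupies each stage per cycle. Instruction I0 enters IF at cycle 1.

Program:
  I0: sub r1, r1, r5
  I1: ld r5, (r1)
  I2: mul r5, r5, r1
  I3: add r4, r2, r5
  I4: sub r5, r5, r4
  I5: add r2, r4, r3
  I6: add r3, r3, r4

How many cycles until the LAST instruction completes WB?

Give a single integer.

I0 sub r1 <- r1,r5: IF@1 ID@2 stall=0 (-) EX@3 MEM@4 WB@5
I1 ld r5 <- r1: IF@2 ID@3 stall=2 (RAW on I0.r1 (WB@5)) EX@6 MEM@7 WB@8
I2 mul r5 <- r5,r1: IF@3 ID@6 stall=2 (RAW on I1.r5 (WB@8)) EX@9 MEM@10 WB@11
I3 add r4 <- r2,r5: IF@6 ID@9 stall=2 (RAW on I2.r5 (WB@11)) EX@12 MEM@13 WB@14
I4 sub r5 <- r5,r4: IF@9 ID@12 stall=2 (RAW on I3.r4 (WB@14)) EX@15 MEM@16 WB@17
I5 add r2 <- r4,r3: IF@12 ID@15 stall=0 (-) EX@16 MEM@17 WB@18
I6 add r3 <- r3,r4: IF@15 ID@16 stall=0 (-) EX@17 MEM@18 WB@19

Answer: 19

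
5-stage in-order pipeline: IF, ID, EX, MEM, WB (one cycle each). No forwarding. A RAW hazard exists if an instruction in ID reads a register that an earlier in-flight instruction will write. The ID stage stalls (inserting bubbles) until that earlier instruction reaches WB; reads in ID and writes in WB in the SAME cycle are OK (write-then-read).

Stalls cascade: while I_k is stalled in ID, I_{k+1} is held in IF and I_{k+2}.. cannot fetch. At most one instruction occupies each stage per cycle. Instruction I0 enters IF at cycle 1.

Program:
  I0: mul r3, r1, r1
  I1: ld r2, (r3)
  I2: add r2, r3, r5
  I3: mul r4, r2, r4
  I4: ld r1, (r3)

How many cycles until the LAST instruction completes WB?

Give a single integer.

Answer: 13

Derivation:
I0 mul r3 <- r1,r1: IF@1 ID@2 stall=0 (-) EX@3 MEM@4 WB@5
I1 ld r2 <- r3: IF@2 ID@3 stall=2 (RAW on I0.r3 (WB@5)) EX@6 MEM@7 WB@8
I2 add r2 <- r3,r5: IF@3 ID@6 stall=0 (-) EX@7 MEM@8 WB@9
I3 mul r4 <- r2,r4: IF@6 ID@7 stall=2 (RAW on I2.r2 (WB@9)) EX@10 MEM@11 WB@12
I4 ld r1 <- r3: IF@7 ID@10 stall=0 (-) EX@11 MEM@12 WB@13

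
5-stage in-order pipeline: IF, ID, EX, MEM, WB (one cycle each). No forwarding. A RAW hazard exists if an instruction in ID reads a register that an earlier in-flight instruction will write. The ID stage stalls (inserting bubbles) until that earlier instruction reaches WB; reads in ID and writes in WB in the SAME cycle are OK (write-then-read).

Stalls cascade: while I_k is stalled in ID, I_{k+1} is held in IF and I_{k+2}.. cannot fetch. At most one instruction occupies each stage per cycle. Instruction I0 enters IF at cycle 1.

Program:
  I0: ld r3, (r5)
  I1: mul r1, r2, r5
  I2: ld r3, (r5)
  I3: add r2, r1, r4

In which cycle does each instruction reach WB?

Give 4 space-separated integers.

I0 ld r3 <- r5: IF@1 ID@2 stall=0 (-) EX@3 MEM@4 WB@5
I1 mul r1 <- r2,r5: IF@2 ID@3 stall=0 (-) EX@4 MEM@5 WB@6
I2 ld r3 <- r5: IF@3 ID@4 stall=0 (-) EX@5 MEM@6 WB@7
I3 add r2 <- r1,r4: IF@4 ID@5 stall=1 (RAW on I1.r1 (WB@6)) EX@7 MEM@8 WB@9

Answer: 5 6 7 9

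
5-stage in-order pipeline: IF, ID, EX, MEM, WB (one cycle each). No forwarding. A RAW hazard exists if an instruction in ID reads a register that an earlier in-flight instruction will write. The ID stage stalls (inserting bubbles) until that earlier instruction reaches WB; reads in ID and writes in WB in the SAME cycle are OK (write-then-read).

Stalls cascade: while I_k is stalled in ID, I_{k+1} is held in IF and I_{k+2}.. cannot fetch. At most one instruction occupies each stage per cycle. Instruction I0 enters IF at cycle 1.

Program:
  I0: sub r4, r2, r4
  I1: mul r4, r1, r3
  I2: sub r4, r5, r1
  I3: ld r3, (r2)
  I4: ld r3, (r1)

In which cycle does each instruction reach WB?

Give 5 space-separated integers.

I0 sub r4 <- r2,r4: IF@1 ID@2 stall=0 (-) EX@3 MEM@4 WB@5
I1 mul r4 <- r1,r3: IF@2 ID@3 stall=0 (-) EX@4 MEM@5 WB@6
I2 sub r4 <- r5,r1: IF@3 ID@4 stall=0 (-) EX@5 MEM@6 WB@7
I3 ld r3 <- r2: IF@4 ID@5 stall=0 (-) EX@6 MEM@7 WB@8
I4 ld r3 <- r1: IF@5 ID@6 stall=0 (-) EX@7 MEM@8 WB@9

Answer: 5 6 7 8 9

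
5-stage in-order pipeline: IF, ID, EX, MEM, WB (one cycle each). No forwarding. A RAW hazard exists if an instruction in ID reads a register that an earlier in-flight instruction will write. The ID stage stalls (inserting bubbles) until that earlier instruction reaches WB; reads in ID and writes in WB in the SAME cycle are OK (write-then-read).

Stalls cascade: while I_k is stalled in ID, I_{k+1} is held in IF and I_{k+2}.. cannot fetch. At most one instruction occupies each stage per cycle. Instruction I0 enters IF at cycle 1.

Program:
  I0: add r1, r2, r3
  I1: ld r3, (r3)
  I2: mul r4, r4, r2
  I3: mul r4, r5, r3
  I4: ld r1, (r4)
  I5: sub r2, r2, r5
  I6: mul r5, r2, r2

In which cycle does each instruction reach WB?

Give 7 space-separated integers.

Answer: 5 6 7 9 12 13 16

Derivation:
I0 add r1 <- r2,r3: IF@1 ID@2 stall=0 (-) EX@3 MEM@4 WB@5
I1 ld r3 <- r3: IF@2 ID@3 stall=0 (-) EX@4 MEM@5 WB@6
I2 mul r4 <- r4,r2: IF@3 ID@4 stall=0 (-) EX@5 MEM@6 WB@7
I3 mul r4 <- r5,r3: IF@4 ID@5 stall=1 (RAW on I1.r3 (WB@6)) EX@7 MEM@8 WB@9
I4 ld r1 <- r4: IF@5 ID@7 stall=2 (RAW on I3.r4 (WB@9)) EX@10 MEM@11 WB@12
I5 sub r2 <- r2,r5: IF@7 ID@10 stall=0 (-) EX@11 MEM@12 WB@13
I6 mul r5 <- r2,r2: IF@10 ID@11 stall=2 (RAW on I5.r2 (WB@13)) EX@14 MEM@15 WB@16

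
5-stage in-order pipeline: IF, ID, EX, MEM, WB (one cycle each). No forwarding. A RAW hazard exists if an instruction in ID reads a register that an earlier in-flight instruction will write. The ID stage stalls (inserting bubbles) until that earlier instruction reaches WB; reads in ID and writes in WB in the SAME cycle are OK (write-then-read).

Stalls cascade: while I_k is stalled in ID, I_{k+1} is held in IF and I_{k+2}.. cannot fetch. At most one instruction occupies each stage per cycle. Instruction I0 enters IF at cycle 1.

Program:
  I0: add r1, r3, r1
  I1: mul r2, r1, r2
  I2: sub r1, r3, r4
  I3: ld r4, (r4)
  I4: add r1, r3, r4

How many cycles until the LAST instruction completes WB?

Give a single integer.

I0 add r1 <- r3,r1: IF@1 ID@2 stall=0 (-) EX@3 MEM@4 WB@5
I1 mul r2 <- r1,r2: IF@2 ID@3 stall=2 (RAW on I0.r1 (WB@5)) EX@6 MEM@7 WB@8
I2 sub r1 <- r3,r4: IF@3 ID@6 stall=0 (-) EX@7 MEM@8 WB@9
I3 ld r4 <- r4: IF@6 ID@7 stall=0 (-) EX@8 MEM@9 WB@10
I4 add r1 <- r3,r4: IF@7 ID@8 stall=2 (RAW on I3.r4 (WB@10)) EX@11 MEM@12 WB@13

Answer: 13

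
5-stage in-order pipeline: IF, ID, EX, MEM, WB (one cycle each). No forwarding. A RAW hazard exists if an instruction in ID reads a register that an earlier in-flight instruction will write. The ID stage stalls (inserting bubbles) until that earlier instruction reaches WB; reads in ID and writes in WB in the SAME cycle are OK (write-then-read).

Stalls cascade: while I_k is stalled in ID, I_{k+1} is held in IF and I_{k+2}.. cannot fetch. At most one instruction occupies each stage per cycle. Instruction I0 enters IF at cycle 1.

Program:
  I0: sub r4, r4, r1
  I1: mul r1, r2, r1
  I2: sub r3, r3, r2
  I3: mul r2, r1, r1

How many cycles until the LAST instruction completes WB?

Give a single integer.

Answer: 9

Derivation:
I0 sub r4 <- r4,r1: IF@1 ID@2 stall=0 (-) EX@3 MEM@4 WB@5
I1 mul r1 <- r2,r1: IF@2 ID@3 stall=0 (-) EX@4 MEM@5 WB@6
I2 sub r3 <- r3,r2: IF@3 ID@4 stall=0 (-) EX@5 MEM@6 WB@7
I3 mul r2 <- r1,r1: IF@4 ID@5 stall=1 (RAW on I1.r1 (WB@6)) EX@7 MEM@8 WB@9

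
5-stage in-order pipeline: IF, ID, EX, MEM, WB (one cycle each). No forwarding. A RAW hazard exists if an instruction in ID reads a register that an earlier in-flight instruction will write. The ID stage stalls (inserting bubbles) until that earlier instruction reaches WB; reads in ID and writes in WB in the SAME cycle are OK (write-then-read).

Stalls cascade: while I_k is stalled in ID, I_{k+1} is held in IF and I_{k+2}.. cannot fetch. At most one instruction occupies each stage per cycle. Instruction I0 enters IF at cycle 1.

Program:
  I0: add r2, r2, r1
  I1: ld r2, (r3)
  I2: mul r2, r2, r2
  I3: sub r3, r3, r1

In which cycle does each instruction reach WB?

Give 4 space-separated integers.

I0 add r2 <- r2,r1: IF@1 ID@2 stall=0 (-) EX@3 MEM@4 WB@5
I1 ld r2 <- r3: IF@2 ID@3 stall=0 (-) EX@4 MEM@5 WB@6
I2 mul r2 <- r2,r2: IF@3 ID@4 stall=2 (RAW on I1.r2 (WB@6)) EX@7 MEM@8 WB@9
I3 sub r3 <- r3,r1: IF@4 ID@7 stall=0 (-) EX@8 MEM@9 WB@10

Answer: 5 6 9 10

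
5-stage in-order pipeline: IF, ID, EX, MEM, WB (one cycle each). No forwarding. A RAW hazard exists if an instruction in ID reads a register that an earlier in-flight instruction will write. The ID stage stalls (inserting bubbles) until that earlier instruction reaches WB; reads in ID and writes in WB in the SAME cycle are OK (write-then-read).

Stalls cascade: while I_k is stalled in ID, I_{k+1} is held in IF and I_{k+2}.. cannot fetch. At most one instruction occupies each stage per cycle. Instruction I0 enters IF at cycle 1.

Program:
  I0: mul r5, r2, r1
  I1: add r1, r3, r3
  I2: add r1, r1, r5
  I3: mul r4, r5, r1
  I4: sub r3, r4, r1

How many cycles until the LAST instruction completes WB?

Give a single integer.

I0 mul r5 <- r2,r1: IF@1 ID@2 stall=0 (-) EX@3 MEM@4 WB@5
I1 add r1 <- r3,r3: IF@2 ID@3 stall=0 (-) EX@4 MEM@5 WB@6
I2 add r1 <- r1,r5: IF@3 ID@4 stall=2 (RAW on I1.r1 (WB@6)) EX@7 MEM@8 WB@9
I3 mul r4 <- r5,r1: IF@4 ID@7 stall=2 (RAW on I2.r1 (WB@9)) EX@10 MEM@11 WB@12
I4 sub r3 <- r4,r1: IF@7 ID@10 stall=2 (RAW on I3.r4 (WB@12)) EX@13 MEM@14 WB@15

Answer: 15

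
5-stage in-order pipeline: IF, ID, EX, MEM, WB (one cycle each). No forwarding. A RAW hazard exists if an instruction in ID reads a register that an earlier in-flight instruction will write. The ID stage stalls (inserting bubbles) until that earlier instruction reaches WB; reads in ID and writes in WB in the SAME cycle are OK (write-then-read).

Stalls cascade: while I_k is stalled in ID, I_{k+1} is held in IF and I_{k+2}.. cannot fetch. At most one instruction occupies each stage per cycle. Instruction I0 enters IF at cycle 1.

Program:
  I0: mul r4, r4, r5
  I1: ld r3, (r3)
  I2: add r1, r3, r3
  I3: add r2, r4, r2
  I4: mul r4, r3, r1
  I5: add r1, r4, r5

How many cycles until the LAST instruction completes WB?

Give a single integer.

Answer: 15

Derivation:
I0 mul r4 <- r4,r5: IF@1 ID@2 stall=0 (-) EX@3 MEM@4 WB@5
I1 ld r3 <- r3: IF@2 ID@3 stall=0 (-) EX@4 MEM@5 WB@6
I2 add r1 <- r3,r3: IF@3 ID@4 stall=2 (RAW on I1.r3 (WB@6)) EX@7 MEM@8 WB@9
I3 add r2 <- r4,r2: IF@4 ID@7 stall=0 (-) EX@8 MEM@9 WB@10
I4 mul r4 <- r3,r1: IF@7 ID@8 stall=1 (RAW on I2.r1 (WB@9)) EX@10 MEM@11 WB@12
I5 add r1 <- r4,r5: IF@8 ID@10 stall=2 (RAW on I4.r4 (WB@12)) EX@13 MEM@14 WB@15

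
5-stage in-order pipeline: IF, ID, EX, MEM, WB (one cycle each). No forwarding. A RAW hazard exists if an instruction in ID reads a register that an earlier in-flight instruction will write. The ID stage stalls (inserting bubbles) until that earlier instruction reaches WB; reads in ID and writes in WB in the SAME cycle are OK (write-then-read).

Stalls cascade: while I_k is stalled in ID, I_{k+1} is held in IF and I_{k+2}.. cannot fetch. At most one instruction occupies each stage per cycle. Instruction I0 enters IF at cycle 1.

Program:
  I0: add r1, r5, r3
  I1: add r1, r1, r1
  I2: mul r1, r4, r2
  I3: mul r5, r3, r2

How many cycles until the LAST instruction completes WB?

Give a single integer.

Answer: 10

Derivation:
I0 add r1 <- r5,r3: IF@1 ID@2 stall=0 (-) EX@3 MEM@4 WB@5
I1 add r1 <- r1,r1: IF@2 ID@3 stall=2 (RAW on I0.r1 (WB@5)) EX@6 MEM@7 WB@8
I2 mul r1 <- r4,r2: IF@3 ID@6 stall=0 (-) EX@7 MEM@8 WB@9
I3 mul r5 <- r3,r2: IF@6 ID@7 stall=0 (-) EX@8 MEM@9 WB@10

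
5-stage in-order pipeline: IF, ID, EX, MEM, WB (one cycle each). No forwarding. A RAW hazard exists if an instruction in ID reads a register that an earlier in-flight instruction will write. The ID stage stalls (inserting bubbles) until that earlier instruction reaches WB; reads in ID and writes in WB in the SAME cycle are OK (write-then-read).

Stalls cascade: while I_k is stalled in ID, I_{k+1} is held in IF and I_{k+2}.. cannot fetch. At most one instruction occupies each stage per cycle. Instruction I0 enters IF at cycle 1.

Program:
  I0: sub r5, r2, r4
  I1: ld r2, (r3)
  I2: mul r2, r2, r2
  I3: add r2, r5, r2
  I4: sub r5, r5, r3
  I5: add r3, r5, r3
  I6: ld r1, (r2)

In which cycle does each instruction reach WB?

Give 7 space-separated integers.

Answer: 5 6 9 12 13 16 17

Derivation:
I0 sub r5 <- r2,r4: IF@1 ID@2 stall=0 (-) EX@3 MEM@4 WB@5
I1 ld r2 <- r3: IF@2 ID@3 stall=0 (-) EX@4 MEM@5 WB@6
I2 mul r2 <- r2,r2: IF@3 ID@4 stall=2 (RAW on I1.r2 (WB@6)) EX@7 MEM@8 WB@9
I3 add r2 <- r5,r2: IF@4 ID@7 stall=2 (RAW on I2.r2 (WB@9)) EX@10 MEM@11 WB@12
I4 sub r5 <- r5,r3: IF@7 ID@10 stall=0 (-) EX@11 MEM@12 WB@13
I5 add r3 <- r5,r3: IF@10 ID@11 stall=2 (RAW on I4.r5 (WB@13)) EX@14 MEM@15 WB@16
I6 ld r1 <- r2: IF@11 ID@14 stall=0 (-) EX@15 MEM@16 WB@17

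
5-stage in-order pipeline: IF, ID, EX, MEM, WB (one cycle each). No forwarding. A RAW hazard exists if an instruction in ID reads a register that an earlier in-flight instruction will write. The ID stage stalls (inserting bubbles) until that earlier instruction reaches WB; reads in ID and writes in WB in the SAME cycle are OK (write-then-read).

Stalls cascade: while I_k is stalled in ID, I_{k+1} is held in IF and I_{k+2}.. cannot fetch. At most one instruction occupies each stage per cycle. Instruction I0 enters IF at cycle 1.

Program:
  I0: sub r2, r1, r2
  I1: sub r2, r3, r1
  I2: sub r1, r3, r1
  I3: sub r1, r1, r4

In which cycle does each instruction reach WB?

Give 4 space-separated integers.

Answer: 5 6 7 10

Derivation:
I0 sub r2 <- r1,r2: IF@1 ID@2 stall=0 (-) EX@3 MEM@4 WB@5
I1 sub r2 <- r3,r1: IF@2 ID@3 stall=0 (-) EX@4 MEM@5 WB@6
I2 sub r1 <- r3,r1: IF@3 ID@4 stall=0 (-) EX@5 MEM@6 WB@7
I3 sub r1 <- r1,r4: IF@4 ID@5 stall=2 (RAW on I2.r1 (WB@7)) EX@8 MEM@9 WB@10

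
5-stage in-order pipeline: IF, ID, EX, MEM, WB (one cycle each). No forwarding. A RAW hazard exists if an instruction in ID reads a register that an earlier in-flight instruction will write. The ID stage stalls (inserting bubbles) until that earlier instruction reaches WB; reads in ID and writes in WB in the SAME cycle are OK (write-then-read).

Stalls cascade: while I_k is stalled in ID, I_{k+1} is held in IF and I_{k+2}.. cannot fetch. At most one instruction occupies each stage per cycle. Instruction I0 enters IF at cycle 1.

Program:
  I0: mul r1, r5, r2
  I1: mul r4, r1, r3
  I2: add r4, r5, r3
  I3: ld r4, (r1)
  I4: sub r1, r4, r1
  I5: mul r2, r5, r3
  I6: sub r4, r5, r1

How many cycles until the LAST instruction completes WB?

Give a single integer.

I0 mul r1 <- r5,r2: IF@1 ID@2 stall=0 (-) EX@3 MEM@4 WB@5
I1 mul r4 <- r1,r3: IF@2 ID@3 stall=2 (RAW on I0.r1 (WB@5)) EX@6 MEM@7 WB@8
I2 add r4 <- r5,r3: IF@3 ID@6 stall=0 (-) EX@7 MEM@8 WB@9
I3 ld r4 <- r1: IF@6 ID@7 stall=0 (-) EX@8 MEM@9 WB@10
I4 sub r1 <- r4,r1: IF@7 ID@8 stall=2 (RAW on I3.r4 (WB@10)) EX@11 MEM@12 WB@13
I5 mul r2 <- r5,r3: IF@8 ID@11 stall=0 (-) EX@12 MEM@13 WB@14
I6 sub r4 <- r5,r1: IF@11 ID@12 stall=1 (RAW on I4.r1 (WB@13)) EX@14 MEM@15 WB@16

Answer: 16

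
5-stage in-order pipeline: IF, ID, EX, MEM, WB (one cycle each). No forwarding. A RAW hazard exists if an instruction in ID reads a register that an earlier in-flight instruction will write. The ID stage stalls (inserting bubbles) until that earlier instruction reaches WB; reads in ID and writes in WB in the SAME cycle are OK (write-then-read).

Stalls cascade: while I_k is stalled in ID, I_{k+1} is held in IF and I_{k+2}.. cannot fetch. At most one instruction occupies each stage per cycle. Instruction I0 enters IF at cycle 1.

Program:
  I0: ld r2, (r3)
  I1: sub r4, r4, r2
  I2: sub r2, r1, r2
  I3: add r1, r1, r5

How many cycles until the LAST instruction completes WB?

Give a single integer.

Answer: 10

Derivation:
I0 ld r2 <- r3: IF@1 ID@2 stall=0 (-) EX@3 MEM@4 WB@5
I1 sub r4 <- r4,r2: IF@2 ID@3 stall=2 (RAW on I0.r2 (WB@5)) EX@6 MEM@7 WB@8
I2 sub r2 <- r1,r2: IF@3 ID@6 stall=0 (-) EX@7 MEM@8 WB@9
I3 add r1 <- r1,r5: IF@6 ID@7 stall=0 (-) EX@8 MEM@9 WB@10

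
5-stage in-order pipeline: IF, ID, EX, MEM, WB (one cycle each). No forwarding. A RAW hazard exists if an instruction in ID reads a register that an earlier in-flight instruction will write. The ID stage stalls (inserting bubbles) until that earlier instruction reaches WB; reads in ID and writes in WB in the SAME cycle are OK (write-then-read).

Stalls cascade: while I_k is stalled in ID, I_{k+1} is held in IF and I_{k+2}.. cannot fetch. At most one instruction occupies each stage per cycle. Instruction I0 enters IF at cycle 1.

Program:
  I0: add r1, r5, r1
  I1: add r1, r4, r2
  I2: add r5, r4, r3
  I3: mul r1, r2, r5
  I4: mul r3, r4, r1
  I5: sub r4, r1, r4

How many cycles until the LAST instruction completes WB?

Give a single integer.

I0 add r1 <- r5,r1: IF@1 ID@2 stall=0 (-) EX@3 MEM@4 WB@5
I1 add r1 <- r4,r2: IF@2 ID@3 stall=0 (-) EX@4 MEM@5 WB@6
I2 add r5 <- r4,r3: IF@3 ID@4 stall=0 (-) EX@5 MEM@6 WB@7
I3 mul r1 <- r2,r5: IF@4 ID@5 stall=2 (RAW on I2.r5 (WB@7)) EX@8 MEM@9 WB@10
I4 mul r3 <- r4,r1: IF@5 ID@8 stall=2 (RAW on I3.r1 (WB@10)) EX@11 MEM@12 WB@13
I5 sub r4 <- r1,r4: IF@8 ID@11 stall=0 (-) EX@12 MEM@13 WB@14

Answer: 14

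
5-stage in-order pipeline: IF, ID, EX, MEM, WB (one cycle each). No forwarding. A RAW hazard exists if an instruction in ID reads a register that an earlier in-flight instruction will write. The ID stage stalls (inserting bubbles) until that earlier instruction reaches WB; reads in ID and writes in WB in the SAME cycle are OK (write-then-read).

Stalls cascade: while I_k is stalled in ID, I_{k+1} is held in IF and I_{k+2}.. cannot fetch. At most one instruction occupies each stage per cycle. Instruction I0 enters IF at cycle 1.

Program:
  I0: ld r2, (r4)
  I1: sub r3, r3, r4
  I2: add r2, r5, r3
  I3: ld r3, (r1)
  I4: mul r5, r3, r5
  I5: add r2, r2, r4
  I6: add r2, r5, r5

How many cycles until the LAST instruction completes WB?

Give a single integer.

Answer: 16

Derivation:
I0 ld r2 <- r4: IF@1 ID@2 stall=0 (-) EX@3 MEM@4 WB@5
I1 sub r3 <- r3,r4: IF@2 ID@3 stall=0 (-) EX@4 MEM@5 WB@6
I2 add r2 <- r5,r3: IF@3 ID@4 stall=2 (RAW on I1.r3 (WB@6)) EX@7 MEM@8 WB@9
I3 ld r3 <- r1: IF@4 ID@7 stall=0 (-) EX@8 MEM@9 WB@10
I4 mul r5 <- r3,r5: IF@7 ID@8 stall=2 (RAW on I3.r3 (WB@10)) EX@11 MEM@12 WB@13
I5 add r2 <- r2,r4: IF@8 ID@11 stall=0 (-) EX@12 MEM@13 WB@14
I6 add r2 <- r5,r5: IF@11 ID@12 stall=1 (RAW on I4.r5 (WB@13)) EX@14 MEM@15 WB@16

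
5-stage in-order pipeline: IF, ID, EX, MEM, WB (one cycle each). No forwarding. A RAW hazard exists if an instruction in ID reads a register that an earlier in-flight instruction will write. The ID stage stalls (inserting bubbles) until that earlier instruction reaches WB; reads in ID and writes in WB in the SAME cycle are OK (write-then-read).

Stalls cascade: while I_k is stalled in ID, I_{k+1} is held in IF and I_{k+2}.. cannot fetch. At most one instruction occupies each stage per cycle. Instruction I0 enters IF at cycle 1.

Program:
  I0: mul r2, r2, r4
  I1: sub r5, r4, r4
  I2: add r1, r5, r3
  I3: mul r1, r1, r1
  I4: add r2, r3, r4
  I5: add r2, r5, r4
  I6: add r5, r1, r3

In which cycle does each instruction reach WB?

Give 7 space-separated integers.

Answer: 5 6 9 12 13 14 15

Derivation:
I0 mul r2 <- r2,r4: IF@1 ID@2 stall=0 (-) EX@3 MEM@4 WB@5
I1 sub r5 <- r4,r4: IF@2 ID@3 stall=0 (-) EX@4 MEM@5 WB@6
I2 add r1 <- r5,r3: IF@3 ID@4 stall=2 (RAW on I1.r5 (WB@6)) EX@7 MEM@8 WB@9
I3 mul r1 <- r1,r1: IF@4 ID@7 stall=2 (RAW on I2.r1 (WB@9)) EX@10 MEM@11 WB@12
I4 add r2 <- r3,r4: IF@7 ID@10 stall=0 (-) EX@11 MEM@12 WB@13
I5 add r2 <- r5,r4: IF@10 ID@11 stall=0 (-) EX@12 MEM@13 WB@14
I6 add r5 <- r1,r3: IF@11 ID@12 stall=0 (-) EX@13 MEM@14 WB@15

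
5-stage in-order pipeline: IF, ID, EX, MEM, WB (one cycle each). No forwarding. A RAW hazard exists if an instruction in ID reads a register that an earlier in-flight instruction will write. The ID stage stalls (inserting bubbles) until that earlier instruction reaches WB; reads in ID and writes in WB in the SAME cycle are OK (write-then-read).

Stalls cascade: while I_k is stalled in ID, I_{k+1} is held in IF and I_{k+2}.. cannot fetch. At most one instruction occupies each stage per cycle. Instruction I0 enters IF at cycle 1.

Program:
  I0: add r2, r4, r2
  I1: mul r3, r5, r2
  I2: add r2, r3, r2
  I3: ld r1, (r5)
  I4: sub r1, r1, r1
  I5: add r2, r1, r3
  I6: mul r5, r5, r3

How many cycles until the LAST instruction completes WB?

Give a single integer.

I0 add r2 <- r4,r2: IF@1 ID@2 stall=0 (-) EX@3 MEM@4 WB@5
I1 mul r3 <- r5,r2: IF@2 ID@3 stall=2 (RAW on I0.r2 (WB@5)) EX@6 MEM@7 WB@8
I2 add r2 <- r3,r2: IF@3 ID@6 stall=2 (RAW on I1.r3 (WB@8)) EX@9 MEM@10 WB@11
I3 ld r1 <- r5: IF@6 ID@9 stall=0 (-) EX@10 MEM@11 WB@12
I4 sub r1 <- r1,r1: IF@9 ID@10 stall=2 (RAW on I3.r1 (WB@12)) EX@13 MEM@14 WB@15
I5 add r2 <- r1,r3: IF@10 ID@13 stall=2 (RAW on I4.r1 (WB@15)) EX@16 MEM@17 WB@18
I6 mul r5 <- r5,r3: IF@13 ID@16 stall=0 (-) EX@17 MEM@18 WB@19

Answer: 19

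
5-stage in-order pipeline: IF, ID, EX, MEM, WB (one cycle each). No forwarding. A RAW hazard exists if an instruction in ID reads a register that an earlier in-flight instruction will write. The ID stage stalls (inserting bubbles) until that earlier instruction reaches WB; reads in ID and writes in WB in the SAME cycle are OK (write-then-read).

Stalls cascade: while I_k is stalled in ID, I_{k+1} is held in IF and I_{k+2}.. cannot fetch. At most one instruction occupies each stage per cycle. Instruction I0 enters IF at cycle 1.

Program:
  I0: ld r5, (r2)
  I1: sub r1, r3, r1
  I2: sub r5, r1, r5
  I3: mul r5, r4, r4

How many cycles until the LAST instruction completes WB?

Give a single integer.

Answer: 10

Derivation:
I0 ld r5 <- r2: IF@1 ID@2 stall=0 (-) EX@3 MEM@4 WB@5
I1 sub r1 <- r3,r1: IF@2 ID@3 stall=0 (-) EX@4 MEM@5 WB@6
I2 sub r5 <- r1,r5: IF@3 ID@4 stall=2 (RAW on I1.r1 (WB@6)) EX@7 MEM@8 WB@9
I3 mul r5 <- r4,r4: IF@4 ID@7 stall=0 (-) EX@8 MEM@9 WB@10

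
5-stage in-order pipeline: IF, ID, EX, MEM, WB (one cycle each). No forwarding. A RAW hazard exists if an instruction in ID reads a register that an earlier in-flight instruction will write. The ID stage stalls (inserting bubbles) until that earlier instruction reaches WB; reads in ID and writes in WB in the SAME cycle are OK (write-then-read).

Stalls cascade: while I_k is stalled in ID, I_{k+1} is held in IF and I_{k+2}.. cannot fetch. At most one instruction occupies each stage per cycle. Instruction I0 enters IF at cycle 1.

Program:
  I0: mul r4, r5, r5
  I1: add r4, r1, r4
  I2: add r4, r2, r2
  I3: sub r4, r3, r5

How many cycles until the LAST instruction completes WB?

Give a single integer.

I0 mul r4 <- r5,r5: IF@1 ID@2 stall=0 (-) EX@3 MEM@4 WB@5
I1 add r4 <- r1,r4: IF@2 ID@3 stall=2 (RAW on I0.r4 (WB@5)) EX@6 MEM@7 WB@8
I2 add r4 <- r2,r2: IF@3 ID@6 stall=0 (-) EX@7 MEM@8 WB@9
I3 sub r4 <- r3,r5: IF@6 ID@7 stall=0 (-) EX@8 MEM@9 WB@10

Answer: 10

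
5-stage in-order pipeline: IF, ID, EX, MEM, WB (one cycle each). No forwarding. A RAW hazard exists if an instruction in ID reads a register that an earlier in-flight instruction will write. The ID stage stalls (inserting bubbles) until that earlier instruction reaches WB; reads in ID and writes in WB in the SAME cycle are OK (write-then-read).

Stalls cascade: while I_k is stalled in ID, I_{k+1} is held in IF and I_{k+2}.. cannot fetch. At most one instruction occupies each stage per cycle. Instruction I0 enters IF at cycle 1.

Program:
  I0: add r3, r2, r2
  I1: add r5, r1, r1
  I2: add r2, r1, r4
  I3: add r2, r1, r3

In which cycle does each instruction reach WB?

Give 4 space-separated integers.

Answer: 5 6 7 8

Derivation:
I0 add r3 <- r2,r2: IF@1 ID@2 stall=0 (-) EX@3 MEM@4 WB@5
I1 add r5 <- r1,r1: IF@2 ID@3 stall=0 (-) EX@4 MEM@5 WB@6
I2 add r2 <- r1,r4: IF@3 ID@4 stall=0 (-) EX@5 MEM@6 WB@7
I3 add r2 <- r1,r3: IF@4 ID@5 stall=0 (-) EX@6 MEM@7 WB@8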